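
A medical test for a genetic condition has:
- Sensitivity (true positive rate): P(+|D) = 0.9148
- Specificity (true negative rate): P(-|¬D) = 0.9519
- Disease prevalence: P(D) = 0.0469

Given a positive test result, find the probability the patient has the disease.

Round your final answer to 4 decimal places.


Let D = has disease, + = positive test

Given:
- P(D) = 0.0469 (prevalence)
- P(+|D) = 0.9148 (sensitivity)
- P(-|¬D) = 0.9519 (specificity)
- P(+|¬D) = 0.0481 (false positive rate = 1 - specificity)

Step 1: Find P(+)
P(+) = P(+|D)P(D) + P(+|¬D)P(¬D)
     = 0.9148 × 0.0469 + 0.0481 × 0.9531
     = 0.04290412 + 0.04584411
     = 0.08874823

Step 2: Apply Bayes' theorem for P(D|+)
P(D|+) = P(+|D)P(D) / P(+)
       = 0.04290412 / 0.08874823
       = 0.4834


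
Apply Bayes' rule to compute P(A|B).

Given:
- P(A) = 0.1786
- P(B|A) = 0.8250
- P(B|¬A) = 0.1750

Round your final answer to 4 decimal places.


Bayes' theorem: P(A|B) = P(B|A) × P(A) / P(B)

Step 1: Calculate P(B) using law of total probability
P(B) = P(B|A)P(A) + P(B|¬A)P(¬A)
     = 0.8250 × 0.1786 + 0.1750 × 0.8214
     = 0.14734500 + 0.14374500
     = 0.29109000

Step 2: Apply Bayes' theorem
P(A|B) = P(B|A) × P(A) / P(B)
       = 0.14734500 / 0.29109000
       = 0.5062


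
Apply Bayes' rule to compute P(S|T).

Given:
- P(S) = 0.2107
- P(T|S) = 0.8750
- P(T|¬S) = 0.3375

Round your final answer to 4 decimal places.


Bayes' theorem: P(S|T) = P(T|S) × P(S) / P(T)

Step 1: Calculate P(T) using law of total probability
P(T) = P(T|S)P(S) + P(T|¬S)P(¬S)
     = 0.8750 × 0.2107 + 0.3375 × 0.7893
     = 0.18436250 + 0.26638875
     = 0.45075125

Step 2: Apply Bayes' theorem
P(S|T) = P(T|S) × P(S) / P(T)
       = 0.18436250 / 0.45075125
       = 0.4090


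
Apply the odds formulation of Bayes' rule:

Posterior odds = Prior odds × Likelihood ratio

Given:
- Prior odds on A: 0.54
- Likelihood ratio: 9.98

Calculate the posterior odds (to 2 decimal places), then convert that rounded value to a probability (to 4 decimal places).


Step 1: Calculate posterior odds
Posterior odds = Prior odds × LR
               = 0.54 × 9.98
               = 5.39

Step 2: Convert to probability
P(A|E) = Posterior odds / (1 + Posterior odds)
       = 5.39 / (1 + 5.39)
       = 5.39 / 6.39
       = 0.8435

The evidence increased P(A) from 0.3506 to 0.8435.


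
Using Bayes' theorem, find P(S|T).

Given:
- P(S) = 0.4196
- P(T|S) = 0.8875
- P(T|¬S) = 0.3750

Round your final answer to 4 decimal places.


Bayes' theorem: P(S|T) = P(T|S) × P(S) / P(T)

Step 1: Calculate P(T) using law of total probability
P(T) = P(T|S)P(S) + P(T|¬S)P(¬S)
     = 0.8875 × 0.4196 + 0.3750 × 0.5804
     = 0.37239500 + 0.21765000
     = 0.59004500

Step 2: Apply Bayes' theorem
P(S|T) = P(T|S) × P(S) / P(T)
       = 0.37239500 / 0.59004500
       = 0.6311


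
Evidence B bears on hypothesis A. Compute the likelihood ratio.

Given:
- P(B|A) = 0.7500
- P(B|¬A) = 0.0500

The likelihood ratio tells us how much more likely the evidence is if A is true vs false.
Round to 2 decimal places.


Likelihood Ratio (LR) = P(B|A) / P(B|¬A)

LR = 0.7500 / 0.0500
   = 15.00

The evidence is 15.00 times more likely if A is true than if A is false.
Because LR exceeds 1, B is evidence for A.


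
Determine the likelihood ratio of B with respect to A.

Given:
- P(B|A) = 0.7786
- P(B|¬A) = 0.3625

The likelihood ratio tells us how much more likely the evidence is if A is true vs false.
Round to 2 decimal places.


Likelihood Ratio (LR) = P(B|A) / P(B|¬A)

LR = 0.7786 / 0.3625
   = 2.15

The evidence is 2.15 times more likely if A is true than if A is false.
Because LR exceeds 1, B is evidence for A.


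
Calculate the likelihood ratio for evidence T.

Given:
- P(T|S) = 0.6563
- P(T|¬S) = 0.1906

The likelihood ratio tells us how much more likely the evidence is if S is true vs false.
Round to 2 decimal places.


Likelihood Ratio (LR) = P(T|S) / P(T|¬S)

LR = 0.6563 / 0.1906
   = 3.44

The evidence is 3.44 times more likely if S is true than if S is false.
Since LR > 1, the evidence supports S over ¬S.


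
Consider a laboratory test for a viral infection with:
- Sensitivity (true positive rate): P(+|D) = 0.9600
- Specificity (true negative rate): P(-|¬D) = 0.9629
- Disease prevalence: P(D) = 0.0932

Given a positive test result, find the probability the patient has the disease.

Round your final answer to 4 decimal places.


Let D = has disease, + = positive test

Given:
- P(D) = 0.0932 (prevalence)
- P(+|D) = 0.9600 (sensitivity)
- P(-|¬D) = 0.9629 (specificity)
- P(+|¬D) = 0.0371 (false positive rate = 1 - specificity)

Step 1: Find P(+)
P(+) = P(+|D)P(D) + P(+|¬D)P(¬D)
     = 0.9600 × 0.0932 + 0.0371 × 0.9068
     = 0.08947200 + 0.03364228
     = 0.12311428

Step 2: Apply Bayes' theorem for P(D|+)
P(D|+) = P(+|D)P(D) / P(+)
       = 0.08947200 / 0.12311428
       = 0.7267


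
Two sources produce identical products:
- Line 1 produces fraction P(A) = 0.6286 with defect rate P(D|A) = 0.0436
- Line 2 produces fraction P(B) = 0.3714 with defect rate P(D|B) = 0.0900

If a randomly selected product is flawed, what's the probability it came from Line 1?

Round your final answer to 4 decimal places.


Let A = from Line 1, D = flawed

Given:
- P(A) = 0.6286, P(B) = 0.3714
- P(D|A) = 0.0436, P(D|B) = 0.0900

Step 1: Find P(D)
P(D) = P(D|A)P(A) + P(D|B)P(B)
     = 0.0436 × 0.6286 + 0.0900 × 0.3714
     = 0.02740696 + 0.03342600
     = 0.06083296

Step 2: Apply Bayes' theorem
P(A|D) = P(D|A)P(A) / P(D)
       = 0.02740696 / 0.06083296
       = 0.4505


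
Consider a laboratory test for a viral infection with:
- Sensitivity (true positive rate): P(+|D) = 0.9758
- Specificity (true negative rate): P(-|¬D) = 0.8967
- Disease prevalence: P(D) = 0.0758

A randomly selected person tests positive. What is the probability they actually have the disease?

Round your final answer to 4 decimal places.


Let D = has disease, + = positive test

Given:
- P(D) = 0.0758 (prevalence)
- P(+|D) = 0.9758 (sensitivity)
- P(-|¬D) = 0.8967 (specificity)
- P(+|¬D) = 0.1033 (false positive rate = 1 - specificity)

Step 1: Find P(+)
P(+) = P(+|D)P(D) + P(+|¬D)P(¬D)
     = 0.9758 × 0.0758 + 0.1033 × 0.9242
     = 0.07396564 + 0.09546986
     = 0.16943550

Step 2: Apply Bayes' theorem for P(D|+)
P(D|+) = P(+|D)P(D) / P(+)
       = 0.07396564 / 0.16943550
       = 0.4365


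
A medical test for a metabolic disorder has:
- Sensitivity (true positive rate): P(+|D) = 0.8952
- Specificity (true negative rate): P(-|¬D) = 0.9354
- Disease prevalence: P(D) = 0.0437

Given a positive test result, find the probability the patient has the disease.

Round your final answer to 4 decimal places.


Let D = has disease, + = positive test

Given:
- P(D) = 0.0437 (prevalence)
- P(+|D) = 0.8952 (sensitivity)
- P(-|¬D) = 0.9354 (specificity)
- P(+|¬D) = 0.0646 (false positive rate = 1 - specificity)

Step 1: Find P(+)
P(+) = P(+|D)P(D) + P(+|¬D)P(¬D)
     = 0.8952 × 0.0437 + 0.0646 × 0.9563
     = 0.03912024 + 0.06177698
     = 0.10089722

Step 2: Apply Bayes' theorem for P(D|+)
P(D|+) = P(+|D)P(D) / P(+)
       = 0.03912024 / 0.10089722
       = 0.3877


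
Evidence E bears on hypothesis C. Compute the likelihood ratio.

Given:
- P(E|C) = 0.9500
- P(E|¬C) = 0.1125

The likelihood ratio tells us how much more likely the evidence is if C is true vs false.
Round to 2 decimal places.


Likelihood Ratio (LR) = P(E|C) / P(E|¬C)

LR = 0.9500 / 0.1125
   = 8.44

The evidence is 8.44 times more likely if C is true than if C is false.
Because LR exceeds 1, E is evidence for C.


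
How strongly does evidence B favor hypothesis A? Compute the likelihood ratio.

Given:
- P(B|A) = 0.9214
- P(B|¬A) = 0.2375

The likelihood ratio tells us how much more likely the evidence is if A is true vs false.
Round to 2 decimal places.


Likelihood Ratio (LR) = P(B|A) / P(B|¬A)

LR = 0.9214 / 0.2375
   = 3.88

The evidence is 3.88 times more likely if A is true than if A is false.
Because LR exceeds 1, B is evidence for A.


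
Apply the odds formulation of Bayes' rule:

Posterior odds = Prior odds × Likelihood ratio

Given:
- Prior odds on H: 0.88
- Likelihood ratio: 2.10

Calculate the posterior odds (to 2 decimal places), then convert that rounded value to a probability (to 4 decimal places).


Step 1: Calculate posterior odds
Posterior odds = Prior odds × LR
               = 0.88 × 2.10
               = 1.85

Step 2: Convert to probability
P(H|E) = Posterior odds / (1 + Posterior odds)
       = 1.85 / (1 + 1.85)
       = 1.85 / 2.85
       = 0.6491

The evidence increased P(H) from 0.4681 to 0.6491.


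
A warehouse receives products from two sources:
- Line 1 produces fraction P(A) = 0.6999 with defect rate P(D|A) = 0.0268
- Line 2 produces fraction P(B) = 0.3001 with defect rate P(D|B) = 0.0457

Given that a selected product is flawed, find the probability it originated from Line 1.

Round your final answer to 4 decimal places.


Let A = from Line 1, D = flawed

Given:
- P(A) = 0.6999, P(B) = 0.3001
- P(D|A) = 0.0268, P(D|B) = 0.0457

Step 1: Find P(D)
P(D) = P(D|A)P(A) + P(D|B)P(B)
     = 0.0268 × 0.6999 + 0.0457 × 0.3001
     = 0.01875732 + 0.01371457
     = 0.03247189

Step 2: Apply Bayes' theorem
P(A|D) = P(D|A)P(A) / P(D)
       = 0.01875732 / 0.03247189
       = 0.5776


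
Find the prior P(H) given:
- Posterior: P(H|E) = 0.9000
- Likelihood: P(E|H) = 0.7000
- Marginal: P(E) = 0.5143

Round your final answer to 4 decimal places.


From Bayes' theorem: P(H|E) = P(E|H) × P(H) / P(E)

Rearranging for P(H):
P(H) = P(H|E) × P(E) / P(E|H)
     = 0.9000 × 0.5143 / 0.7000
     = 0.46287000 / 0.7000
     = 0.6612


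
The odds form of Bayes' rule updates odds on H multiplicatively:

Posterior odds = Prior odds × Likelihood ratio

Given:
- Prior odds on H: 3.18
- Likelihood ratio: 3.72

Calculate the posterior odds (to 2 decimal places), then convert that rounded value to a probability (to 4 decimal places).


Step 1: Calculate posterior odds
Posterior odds = Prior odds × LR
               = 3.18 × 3.72
               = 11.83

Step 2: Convert to probability
P(H|E) = Posterior odds / (1 + Posterior odds)
       = 11.83 / (1 + 11.83)
       = 11.83 / 12.83
       = 0.9221

The evidence increased P(H) from 0.7608 to 0.9221.


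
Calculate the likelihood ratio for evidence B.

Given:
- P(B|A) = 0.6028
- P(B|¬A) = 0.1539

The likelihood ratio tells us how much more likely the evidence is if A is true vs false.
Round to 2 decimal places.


Likelihood Ratio (LR) = P(B|A) / P(B|¬A)

LR = 0.6028 / 0.1539
   = 3.92

The evidence is 3.92 times more likely if A is true than if A is false.
Since LR > 1, the evidence supports A over ¬A.


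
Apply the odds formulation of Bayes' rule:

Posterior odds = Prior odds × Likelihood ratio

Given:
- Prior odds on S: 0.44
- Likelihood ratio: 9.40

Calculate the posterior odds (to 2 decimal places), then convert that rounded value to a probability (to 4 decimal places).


Step 1: Calculate posterior odds
Posterior odds = Prior odds × LR
               = 0.44 × 9.40
               = 4.14

Step 2: Convert to probability
P(S|E) = Posterior odds / (1 + Posterior odds)
       = 4.14 / (1 + 4.14)
       = 4.14 / 5.14
       = 0.8054

The evidence increased P(S) from 0.3056 to 0.8054.


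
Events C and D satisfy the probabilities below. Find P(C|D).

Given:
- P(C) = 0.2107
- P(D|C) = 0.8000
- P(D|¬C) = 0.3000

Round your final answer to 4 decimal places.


Bayes' theorem: P(C|D) = P(D|C) × P(C) / P(D)

Step 1: Calculate P(D) using law of total probability
P(D) = P(D|C)P(C) + P(D|¬C)P(¬C)
     = 0.8000 × 0.2107 + 0.3000 × 0.7893
     = 0.16856000 + 0.23679000
     = 0.40535000

Step 2: Apply Bayes' theorem
P(C|D) = P(D|C) × P(C) / P(D)
       = 0.16856000 / 0.40535000
       = 0.4158


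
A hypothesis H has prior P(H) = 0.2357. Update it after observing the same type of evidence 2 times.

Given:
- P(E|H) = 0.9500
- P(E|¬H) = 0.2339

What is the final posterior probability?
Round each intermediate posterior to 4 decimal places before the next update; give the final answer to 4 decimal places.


Sequential Bayesian updating:

Initial prior: P(H) = 0.2357

Update 1:
  P(E) = 0.9500 × 0.2357 + 0.2339 × 0.7643 = 0.22391500 + 0.17876977 = 0.40268477
  P(H|E) = 0.22391500 / 0.40268477 = 0.5561

Update 2:
  P(E) = 0.9500 × 0.5561 + 0.2339 × 0.4439 = 0.52829500 + 0.10382821 = 0.63212321
  P(H|E) = 0.52829500 / 0.63212321 = 0.8357

Final posterior: 0.8357


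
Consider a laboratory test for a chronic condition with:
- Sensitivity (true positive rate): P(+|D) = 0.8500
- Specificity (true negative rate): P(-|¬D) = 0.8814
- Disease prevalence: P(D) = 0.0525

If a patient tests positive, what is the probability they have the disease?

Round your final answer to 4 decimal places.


Let D = has disease, + = positive test

Given:
- P(D) = 0.0525 (prevalence)
- P(+|D) = 0.8500 (sensitivity)
- P(-|¬D) = 0.8814 (specificity)
- P(+|¬D) = 0.1186 (false positive rate = 1 - specificity)

Step 1: Find P(+)
P(+) = P(+|D)P(D) + P(+|¬D)P(¬D)
     = 0.8500 × 0.0525 + 0.1186 × 0.9475
     = 0.04462500 + 0.11237350
     = 0.15699850

Step 2: Apply Bayes' theorem for P(D|+)
P(D|+) = P(+|D)P(D) / P(+)
       = 0.04462500 / 0.15699850
       = 0.2842


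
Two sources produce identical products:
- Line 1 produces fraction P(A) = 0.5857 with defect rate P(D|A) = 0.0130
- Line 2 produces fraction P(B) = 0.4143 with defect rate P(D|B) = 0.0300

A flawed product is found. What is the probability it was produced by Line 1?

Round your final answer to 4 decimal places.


Let A = from Line 1, D = flawed

Given:
- P(A) = 0.5857, P(B) = 0.4143
- P(D|A) = 0.0130, P(D|B) = 0.0300

Step 1: Find P(D)
P(D) = P(D|A)P(A) + P(D|B)P(B)
     = 0.0130 × 0.5857 + 0.0300 × 0.4143
     = 0.00761410 + 0.01242900
     = 0.02004310

Step 2: Apply Bayes' theorem
P(A|D) = P(D|A)P(A) / P(D)
       = 0.00761410 / 0.02004310
       = 0.3799


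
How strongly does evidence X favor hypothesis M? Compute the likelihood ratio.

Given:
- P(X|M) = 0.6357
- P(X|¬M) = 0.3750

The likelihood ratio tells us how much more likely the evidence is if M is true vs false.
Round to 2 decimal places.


Likelihood Ratio (LR) = P(X|M) / P(X|¬M)

LR = 0.6357 / 0.3750
   = 1.70

The evidence is 1.70 times more likely if M is true than if M is false.
Because LR exceeds 1, X is evidence for M.


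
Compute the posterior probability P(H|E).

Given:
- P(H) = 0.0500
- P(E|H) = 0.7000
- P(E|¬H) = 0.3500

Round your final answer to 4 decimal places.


Bayes' theorem: P(H|E) = P(E|H) × P(H) / P(E)

Step 1: Calculate P(E) using law of total probability
P(E) = P(E|H)P(H) + P(E|¬H)P(¬H)
     = 0.7000 × 0.0500 + 0.3500 × 0.9500
     = 0.03500000 + 0.33250000
     = 0.36750000

Step 2: Apply Bayes' theorem
P(H|E) = P(E|H) × P(H) / P(E)
       = 0.03500000 / 0.36750000
       = 0.0952


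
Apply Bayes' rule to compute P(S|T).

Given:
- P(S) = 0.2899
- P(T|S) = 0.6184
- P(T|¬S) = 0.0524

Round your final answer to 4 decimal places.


Bayes' theorem: P(S|T) = P(T|S) × P(S) / P(T)

Step 1: Calculate P(T) using law of total probability
P(T) = P(T|S)P(S) + P(T|¬S)P(¬S)
     = 0.6184 × 0.2899 + 0.0524 × 0.7101
     = 0.17927416 + 0.03720924
     = 0.21648340

Step 2: Apply Bayes' theorem
P(S|T) = P(T|S) × P(S) / P(T)
       = 0.17927416 / 0.21648340
       = 0.8281


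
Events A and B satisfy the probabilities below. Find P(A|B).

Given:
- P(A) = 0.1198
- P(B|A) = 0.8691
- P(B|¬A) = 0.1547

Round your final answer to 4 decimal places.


Bayes' theorem: P(A|B) = P(B|A) × P(A) / P(B)

Step 1: Calculate P(B) using law of total probability
P(B) = P(B|A)P(A) + P(B|¬A)P(¬A)
     = 0.8691 × 0.1198 + 0.1547 × 0.8802
     = 0.10411818 + 0.13616694
     = 0.24028512

Step 2: Apply Bayes' theorem
P(A|B) = P(B|A) × P(A) / P(B)
       = 0.10411818 / 0.24028512
       = 0.4333


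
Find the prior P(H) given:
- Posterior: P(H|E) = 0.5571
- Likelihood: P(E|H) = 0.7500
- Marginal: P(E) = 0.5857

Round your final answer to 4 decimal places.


From Bayes' theorem: P(H|E) = P(E|H) × P(H) / P(E)

Rearranging for P(H):
P(H) = P(H|E) × P(E) / P(E|H)
     = 0.5571 × 0.5857 / 0.7500
     = 0.32629347 / 0.7500
     = 0.4351


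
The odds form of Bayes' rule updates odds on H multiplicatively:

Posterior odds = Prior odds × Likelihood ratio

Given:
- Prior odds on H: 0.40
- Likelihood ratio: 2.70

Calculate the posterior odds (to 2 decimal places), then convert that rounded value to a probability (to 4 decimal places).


Step 1: Calculate posterior odds
Posterior odds = Prior odds × LR
               = 0.40 × 2.70
               = 1.08

Step 2: Convert to probability
P(H|E) = Posterior odds / (1 + Posterior odds)
       = 1.08 / (1 + 1.08)
       = 1.08 / 2.08
       = 0.5192

The evidence increased P(H) from 0.2857 to 0.5192.


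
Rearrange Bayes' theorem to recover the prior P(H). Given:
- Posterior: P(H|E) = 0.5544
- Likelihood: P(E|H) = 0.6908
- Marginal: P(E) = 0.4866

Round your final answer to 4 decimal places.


From Bayes' theorem: P(H|E) = P(E|H) × P(H) / P(E)

Rearranging for P(H):
P(H) = P(H|E) × P(E) / P(E|H)
     = 0.5544 × 0.4866 / 0.6908
     = 0.26977104 / 0.6908
     = 0.3905


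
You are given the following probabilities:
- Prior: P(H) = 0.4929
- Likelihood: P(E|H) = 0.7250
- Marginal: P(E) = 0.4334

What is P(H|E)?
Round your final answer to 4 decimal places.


Using Bayes' theorem:

P(H|E) = P(E|H) × P(H) / P(E)
       = 0.7250 × 0.4929 / 0.4334
       = 0.35735250 / 0.4334
       = 0.8245

The evidence strengthens our belief in H.
Prior: 0.4929 → Posterior: 0.8245


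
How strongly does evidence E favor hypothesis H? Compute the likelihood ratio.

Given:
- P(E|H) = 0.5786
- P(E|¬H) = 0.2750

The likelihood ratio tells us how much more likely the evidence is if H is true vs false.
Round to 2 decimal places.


Likelihood Ratio (LR) = P(E|H) / P(E|¬H)

LR = 0.5786 / 0.2750
   = 2.10

The evidence is 2.10 times more likely if H is true than if H is false.
Since LR > 1, the evidence supports H over ¬H.


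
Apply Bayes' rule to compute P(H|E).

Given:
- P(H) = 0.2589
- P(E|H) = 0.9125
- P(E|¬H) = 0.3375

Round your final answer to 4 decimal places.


Bayes' theorem: P(H|E) = P(E|H) × P(H) / P(E)

Step 1: Calculate P(E) using law of total probability
P(E) = P(E|H)P(H) + P(E|¬H)P(¬H)
     = 0.9125 × 0.2589 + 0.3375 × 0.7411
     = 0.23624625 + 0.25012125
     = 0.48636750

Step 2: Apply Bayes' theorem
P(H|E) = P(E|H) × P(H) / P(E)
       = 0.23624625 / 0.48636750
       = 0.4857


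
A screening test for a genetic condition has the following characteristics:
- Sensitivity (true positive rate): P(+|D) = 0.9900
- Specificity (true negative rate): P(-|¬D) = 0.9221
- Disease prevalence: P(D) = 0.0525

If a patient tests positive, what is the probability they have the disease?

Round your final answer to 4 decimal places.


Let D = has disease, + = positive test

Given:
- P(D) = 0.0525 (prevalence)
- P(+|D) = 0.9900 (sensitivity)
- P(-|¬D) = 0.9221 (specificity)
- P(+|¬D) = 0.0779 (false positive rate = 1 - specificity)

Step 1: Find P(+)
P(+) = P(+|D)P(D) + P(+|¬D)P(¬D)
     = 0.9900 × 0.0525 + 0.0779 × 0.9475
     = 0.05197500 + 0.07381025
     = 0.12578525

Step 2: Apply Bayes' theorem for P(D|+)
P(D|+) = P(+|D)P(D) / P(+)
       = 0.05197500 / 0.12578525
       = 0.4132


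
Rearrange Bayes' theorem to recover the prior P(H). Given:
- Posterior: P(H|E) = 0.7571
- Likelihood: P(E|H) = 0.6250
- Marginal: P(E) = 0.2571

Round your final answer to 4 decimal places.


From Bayes' theorem: P(H|E) = P(E|H) × P(H) / P(E)

Rearranging for P(H):
P(H) = P(H|E) × P(E) / P(E|H)
     = 0.7571 × 0.2571 / 0.6250
     = 0.19465041 / 0.6250
     = 0.3114


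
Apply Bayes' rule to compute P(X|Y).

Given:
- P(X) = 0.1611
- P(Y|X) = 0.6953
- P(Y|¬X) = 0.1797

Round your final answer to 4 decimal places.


Bayes' theorem: P(X|Y) = P(Y|X) × P(X) / P(Y)

Step 1: Calculate P(Y) using law of total probability
P(Y) = P(Y|X)P(X) + P(Y|¬X)P(¬X)
     = 0.6953 × 0.1611 + 0.1797 × 0.8389
     = 0.11201283 + 0.15075033
     = 0.26276316

Step 2: Apply Bayes' theorem
P(X|Y) = P(Y|X) × P(X) / P(Y)
       = 0.11201283 / 0.26276316
       = 0.4263


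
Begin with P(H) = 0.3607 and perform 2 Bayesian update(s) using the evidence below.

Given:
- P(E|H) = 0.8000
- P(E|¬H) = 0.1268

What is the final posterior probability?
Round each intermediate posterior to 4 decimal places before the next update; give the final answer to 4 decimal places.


Sequential Bayesian updating:

Initial prior: P(H) = 0.3607

Update 1:
  P(E) = 0.8000 × 0.3607 + 0.1268 × 0.6393 = 0.28856000 + 0.08106324 = 0.36962324
  P(H|E) = 0.28856000 / 0.36962324 = 0.7807

Update 2:
  P(E) = 0.8000 × 0.7807 + 0.1268 × 0.2193 = 0.62456000 + 0.02780724 = 0.65236724
  P(H|E) = 0.62456000 / 0.65236724 = 0.9574

Final posterior: 0.9574


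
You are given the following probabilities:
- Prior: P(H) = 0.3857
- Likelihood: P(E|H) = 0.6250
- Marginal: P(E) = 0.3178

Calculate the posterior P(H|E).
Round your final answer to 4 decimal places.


Using Bayes' theorem:

P(H|E) = P(E|H) × P(H) / P(E)
       = 0.6250 × 0.3857 / 0.3178
       = 0.24106250 / 0.3178
       = 0.7585

The evidence strengthens our belief in H.
Prior: 0.3857 → Posterior: 0.7585


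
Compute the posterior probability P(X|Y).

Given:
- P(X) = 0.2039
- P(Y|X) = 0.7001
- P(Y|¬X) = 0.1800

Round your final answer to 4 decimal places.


Bayes' theorem: P(X|Y) = P(Y|X) × P(X) / P(Y)

Step 1: Calculate P(Y) using law of total probability
P(Y) = P(Y|X)P(X) + P(Y|¬X)P(¬X)
     = 0.7001 × 0.2039 + 0.1800 × 0.7961
     = 0.14275039 + 0.14329800
     = 0.28604839

Step 2: Apply Bayes' theorem
P(X|Y) = P(Y|X) × P(X) / P(Y)
       = 0.14275039 / 0.28604839
       = 0.4990


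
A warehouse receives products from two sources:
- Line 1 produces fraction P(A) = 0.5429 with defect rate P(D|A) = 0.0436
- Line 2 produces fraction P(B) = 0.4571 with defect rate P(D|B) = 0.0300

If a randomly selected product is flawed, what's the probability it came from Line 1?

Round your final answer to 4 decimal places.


Let A = from Line 1, D = flawed

Given:
- P(A) = 0.5429, P(B) = 0.4571
- P(D|A) = 0.0436, P(D|B) = 0.0300

Step 1: Find P(D)
P(D) = P(D|A)P(A) + P(D|B)P(B)
     = 0.0436 × 0.5429 + 0.0300 × 0.4571
     = 0.02367044 + 0.01371300
     = 0.03738344

Step 2: Apply Bayes' theorem
P(A|D) = P(D|A)P(A) / P(D)
       = 0.02367044 / 0.03738344
       = 0.6332


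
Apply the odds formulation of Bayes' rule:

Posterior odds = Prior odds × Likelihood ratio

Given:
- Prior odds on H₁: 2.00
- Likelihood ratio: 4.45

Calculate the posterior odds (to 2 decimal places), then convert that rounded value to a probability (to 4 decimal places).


Step 1: Calculate posterior odds
Posterior odds = Prior odds × LR
               = 2.00 × 4.45
               = 8.90

Step 2: Convert to probability
P(H₁|E) = Posterior odds / (1 + Posterior odds)
       = 8.90 / (1 + 8.90)
       = 8.90 / 9.90
       = 0.8990

The evidence increased P(H₁) from 0.6667 to 0.8990.


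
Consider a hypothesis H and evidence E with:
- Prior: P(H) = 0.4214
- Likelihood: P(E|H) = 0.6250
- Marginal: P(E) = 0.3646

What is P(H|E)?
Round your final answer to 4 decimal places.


Using Bayes' theorem:

P(H|E) = P(E|H) × P(H) / P(E)
       = 0.6250 × 0.4214 / 0.3646
       = 0.26337500 / 0.3646
       = 0.7224

The evidence strengthens our belief in H.
Prior: 0.4214 → Posterior: 0.7224


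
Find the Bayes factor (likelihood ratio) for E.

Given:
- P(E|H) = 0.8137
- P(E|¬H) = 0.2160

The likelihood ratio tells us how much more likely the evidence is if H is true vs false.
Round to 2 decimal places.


Likelihood Ratio (LR) = P(E|H) / P(E|¬H)

LR = 0.8137 / 0.2160
   = 3.77

The evidence is 3.77 times more likely if H is true than if H is false.
Because LR exceeds 1, E is evidence for H.


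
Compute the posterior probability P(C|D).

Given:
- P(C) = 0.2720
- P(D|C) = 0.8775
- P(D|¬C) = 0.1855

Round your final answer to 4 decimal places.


Bayes' theorem: P(C|D) = P(D|C) × P(C) / P(D)

Step 1: Calculate P(D) using law of total probability
P(D) = P(D|C)P(C) + P(D|¬C)P(¬C)
     = 0.8775 × 0.2720 + 0.1855 × 0.7280
     = 0.23868000 + 0.13504400
     = 0.37372400

Step 2: Apply Bayes' theorem
P(C|D) = P(D|C) × P(C) / P(D)
       = 0.23868000 / 0.37372400
       = 0.6387


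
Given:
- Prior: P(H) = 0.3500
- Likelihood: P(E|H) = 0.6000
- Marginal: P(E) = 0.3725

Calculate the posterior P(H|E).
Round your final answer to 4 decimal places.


Using Bayes' theorem:

P(H|E) = P(E|H) × P(H) / P(E)
       = 0.6000 × 0.3500 / 0.3725
       = 0.21000000 / 0.3725
       = 0.5638

The evidence strengthens our belief in H.
Prior: 0.3500 → Posterior: 0.5638


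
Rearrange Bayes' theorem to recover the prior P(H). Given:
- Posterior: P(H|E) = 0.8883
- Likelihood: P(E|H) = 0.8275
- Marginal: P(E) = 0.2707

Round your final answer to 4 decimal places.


From Bayes' theorem: P(H|E) = P(E|H) × P(H) / P(E)

Rearranging for P(H):
P(H) = P(H|E) × P(E) / P(E|H)
     = 0.8883 × 0.2707 / 0.8275
     = 0.24046281 / 0.8275
     = 0.2906


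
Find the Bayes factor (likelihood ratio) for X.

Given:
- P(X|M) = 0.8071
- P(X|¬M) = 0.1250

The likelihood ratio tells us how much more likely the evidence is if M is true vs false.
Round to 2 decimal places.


Likelihood Ratio (LR) = P(X|M) / P(X|¬M)

LR = 0.8071 / 0.1250
   = 6.46

The evidence is 6.46 times more likely if M is true than if M is false.
Since LR > 1, the evidence supports M over ¬M.


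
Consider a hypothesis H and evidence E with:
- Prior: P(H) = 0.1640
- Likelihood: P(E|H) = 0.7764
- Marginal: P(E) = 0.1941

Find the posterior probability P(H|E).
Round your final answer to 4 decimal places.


Using Bayes' theorem:

P(H|E) = P(E|H) × P(H) / P(E)
       = 0.7764 × 0.1640 / 0.1941
       = 0.12732960 / 0.1941
       = 0.6560

The evidence strengthens our belief in H.
Prior: 0.1640 → Posterior: 0.6560


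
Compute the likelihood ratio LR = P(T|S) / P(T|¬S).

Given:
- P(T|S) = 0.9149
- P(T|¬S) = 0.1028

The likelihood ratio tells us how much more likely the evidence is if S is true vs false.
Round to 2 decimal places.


Likelihood Ratio (LR) = P(T|S) / P(T|¬S)

LR = 0.9149 / 0.1028
   = 8.90

The evidence is 8.90 times more likely if S is true than if S is false.
LR > 1, so observing T raises the odds in favor of S.


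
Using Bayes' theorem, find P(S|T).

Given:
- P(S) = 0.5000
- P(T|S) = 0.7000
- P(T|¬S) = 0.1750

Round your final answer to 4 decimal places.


Bayes' theorem: P(S|T) = P(T|S) × P(S) / P(T)

Step 1: Calculate P(T) using law of total probability
P(T) = P(T|S)P(S) + P(T|¬S)P(¬S)
     = 0.7000 × 0.5000 + 0.1750 × 0.5000
     = 0.35000000 + 0.08750000
     = 0.43750000

Step 2: Apply Bayes' theorem
P(S|T) = P(T|S) × P(S) / P(T)
       = 0.35000000 / 0.43750000
       = 0.8000


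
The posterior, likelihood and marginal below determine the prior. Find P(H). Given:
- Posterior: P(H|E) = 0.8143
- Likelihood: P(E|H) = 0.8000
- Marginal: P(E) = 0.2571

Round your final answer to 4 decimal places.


From Bayes' theorem: P(H|E) = P(E|H) × P(H) / P(E)

Rearranging for P(H):
P(H) = P(H|E) × P(E) / P(E|H)
     = 0.8143 × 0.2571 / 0.8000
     = 0.20935653 / 0.8000
     = 0.2617


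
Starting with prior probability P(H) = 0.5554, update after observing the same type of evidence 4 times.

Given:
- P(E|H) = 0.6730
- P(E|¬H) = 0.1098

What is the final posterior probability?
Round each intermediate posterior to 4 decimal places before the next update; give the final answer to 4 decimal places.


Sequential Bayesian updating:

Initial prior: P(H) = 0.5554

Update 1:
  P(E) = 0.6730 × 0.5554 + 0.1098 × 0.4446 = 0.37378420 + 0.04881708 = 0.42260128
  P(H|E) = 0.37378420 / 0.42260128 = 0.8845

Update 2:
  P(E) = 0.6730 × 0.8845 + 0.1098 × 0.1155 = 0.59526850 + 0.01268190 = 0.60795040
  P(H|E) = 0.59526850 / 0.60795040 = 0.9791

Update 3:
  P(E) = 0.6730 × 0.9791 + 0.1098 × 0.0209 = 0.65893430 + 0.00229482 = 0.66122912
  P(H|E) = 0.65893430 / 0.66122912 = 0.9965

Update 4:
  P(E) = 0.6730 × 0.9965 + 0.1098 × 0.0035 = 0.67064450 + 0.00038430 = 0.67102880
  P(H|E) = 0.67064450 / 0.67102880 = 0.9994

Final posterior: 0.9994


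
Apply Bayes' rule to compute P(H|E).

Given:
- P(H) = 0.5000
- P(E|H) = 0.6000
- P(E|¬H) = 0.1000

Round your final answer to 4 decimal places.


Bayes' theorem: P(H|E) = P(E|H) × P(H) / P(E)

Step 1: Calculate P(E) using law of total probability
P(E) = P(E|H)P(H) + P(E|¬H)P(¬H)
     = 0.6000 × 0.5000 + 0.1000 × 0.5000
     = 0.30000000 + 0.05000000
     = 0.35000000

Step 2: Apply Bayes' theorem
P(H|E) = P(E|H) × P(H) / P(E)
       = 0.30000000 / 0.35000000
       = 0.8571


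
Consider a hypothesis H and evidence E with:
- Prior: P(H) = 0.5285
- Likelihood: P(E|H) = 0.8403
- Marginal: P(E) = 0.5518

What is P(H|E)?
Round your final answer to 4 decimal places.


Using Bayes' theorem:

P(H|E) = P(E|H) × P(H) / P(E)
       = 0.8403 × 0.5285 / 0.5518
       = 0.44409855 / 0.5518
       = 0.8048

The evidence strengthens our belief in H.
Prior: 0.5285 → Posterior: 0.8048


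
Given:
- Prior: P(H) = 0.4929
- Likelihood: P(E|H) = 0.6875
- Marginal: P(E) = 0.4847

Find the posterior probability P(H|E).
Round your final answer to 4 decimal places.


Using Bayes' theorem:

P(H|E) = P(E|H) × P(H) / P(E)
       = 0.6875 × 0.4929 / 0.4847
       = 0.33886875 / 0.4847
       = 0.6991

The evidence strengthens our belief in H.
Prior: 0.4929 → Posterior: 0.6991


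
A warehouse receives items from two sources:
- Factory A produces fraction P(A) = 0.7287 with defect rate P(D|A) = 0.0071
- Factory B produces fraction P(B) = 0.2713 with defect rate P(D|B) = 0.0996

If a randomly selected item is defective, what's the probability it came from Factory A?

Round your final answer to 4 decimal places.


Let A = from Factory A, D = defective

Given:
- P(A) = 0.7287, P(B) = 0.2713
- P(D|A) = 0.0071, P(D|B) = 0.0996

Step 1: Find P(D)
P(D) = P(D|A)P(A) + P(D|B)P(B)
     = 0.0071 × 0.7287 + 0.0996 × 0.2713
     = 0.00517377 + 0.02702148
     = 0.03219525

Step 2: Apply Bayes' theorem
P(A|D) = P(D|A)P(A) / P(D)
       = 0.00517377 / 0.03219525
       = 0.1607


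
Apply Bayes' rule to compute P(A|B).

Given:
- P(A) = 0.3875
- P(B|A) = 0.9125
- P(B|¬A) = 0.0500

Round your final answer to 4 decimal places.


Bayes' theorem: P(A|B) = P(B|A) × P(A) / P(B)

Step 1: Calculate P(B) using law of total probability
P(B) = P(B|A)P(A) + P(B|¬A)P(¬A)
     = 0.9125 × 0.3875 + 0.0500 × 0.6125
     = 0.35359375 + 0.03062500
     = 0.38421875

Step 2: Apply Bayes' theorem
P(A|B) = P(B|A) × P(A) / P(B)
       = 0.35359375 / 0.38421875
       = 0.9203


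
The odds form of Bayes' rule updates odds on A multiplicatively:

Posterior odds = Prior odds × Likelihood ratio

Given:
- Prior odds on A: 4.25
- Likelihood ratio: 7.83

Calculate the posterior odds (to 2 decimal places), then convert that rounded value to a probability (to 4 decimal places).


Step 1: Calculate posterior odds
Posterior odds = Prior odds × LR
               = 4.25 × 7.83
               = 33.28

Step 2: Convert to probability
P(A|E) = Posterior odds / (1 + Posterior odds)
       = 33.28 / (1 + 33.28)
       = 33.28 / 34.28
       = 0.9708

The evidence increased P(A) from 0.8095 to 0.9708.


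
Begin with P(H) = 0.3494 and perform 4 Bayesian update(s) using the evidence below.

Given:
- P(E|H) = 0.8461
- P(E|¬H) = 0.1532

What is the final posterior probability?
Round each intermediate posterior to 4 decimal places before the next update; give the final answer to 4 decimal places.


Sequential Bayesian updating:

Initial prior: P(H) = 0.3494

Update 1:
  P(E) = 0.8461 × 0.3494 + 0.1532 × 0.6506 = 0.29562734 + 0.09967192 = 0.39529926
  P(H|E) = 0.29562734 / 0.39529926 = 0.7479

Update 2:
  P(E) = 0.8461 × 0.7479 + 0.1532 × 0.2521 = 0.63279819 + 0.03862172 = 0.67141991
  P(H|E) = 0.63279819 / 0.67141991 = 0.9425

Update 3:
  P(E) = 0.8461 × 0.9425 + 0.1532 × 0.0575 = 0.79744925 + 0.00880900 = 0.80625825
  P(H|E) = 0.79744925 / 0.80625825 = 0.9891

Update 4:
  P(E) = 0.8461 × 0.9891 + 0.1532 × 0.0109 = 0.83687751 + 0.00166988 = 0.83854739
  P(H|E) = 0.83687751 / 0.83854739 = 0.9980

Final posterior: 0.9980


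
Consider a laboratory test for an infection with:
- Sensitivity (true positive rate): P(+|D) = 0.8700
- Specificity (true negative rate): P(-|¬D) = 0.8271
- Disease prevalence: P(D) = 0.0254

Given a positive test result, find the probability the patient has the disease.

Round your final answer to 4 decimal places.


Let D = has disease, + = positive test

Given:
- P(D) = 0.0254 (prevalence)
- P(+|D) = 0.8700 (sensitivity)
- P(-|¬D) = 0.8271 (specificity)
- P(+|¬D) = 0.1729 (false positive rate = 1 - specificity)

Step 1: Find P(+)
P(+) = P(+|D)P(D) + P(+|¬D)P(¬D)
     = 0.8700 × 0.0254 + 0.1729 × 0.9746
     = 0.02209800 + 0.16850834
     = 0.19060634

Step 2: Apply Bayes' theorem for P(D|+)
P(D|+) = P(+|D)P(D) / P(+)
       = 0.02209800 / 0.19060634
       = 0.1159


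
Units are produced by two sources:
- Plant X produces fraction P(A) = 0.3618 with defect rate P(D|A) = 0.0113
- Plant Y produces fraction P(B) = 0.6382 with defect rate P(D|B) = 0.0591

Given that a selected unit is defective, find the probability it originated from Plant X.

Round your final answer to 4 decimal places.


Let A = from Plant X, D = defective

Given:
- P(A) = 0.3618, P(B) = 0.6382
- P(D|A) = 0.0113, P(D|B) = 0.0591

Step 1: Find P(D)
P(D) = P(D|A)P(A) + P(D|B)P(B)
     = 0.0113 × 0.3618 + 0.0591 × 0.6382
     = 0.00408834 + 0.03771762
     = 0.04180596

Step 2: Apply Bayes' theorem
P(A|D) = P(D|A)P(A) / P(D)
       = 0.00408834 / 0.04180596
       = 0.0978


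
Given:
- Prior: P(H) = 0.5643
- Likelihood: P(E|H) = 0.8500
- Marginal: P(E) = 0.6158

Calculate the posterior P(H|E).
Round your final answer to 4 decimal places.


Using Bayes' theorem:

P(H|E) = P(E|H) × P(H) / P(E)
       = 0.8500 × 0.5643 / 0.6158
       = 0.47965500 / 0.6158
       = 0.7789

The evidence strengthens our belief in H.
Prior: 0.5643 → Posterior: 0.7789


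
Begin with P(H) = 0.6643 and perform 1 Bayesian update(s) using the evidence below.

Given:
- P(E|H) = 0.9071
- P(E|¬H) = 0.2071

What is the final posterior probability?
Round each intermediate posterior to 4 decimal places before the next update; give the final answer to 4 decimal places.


Sequential Bayesian updating:

Initial prior: P(H) = 0.6643

Update 1:
  P(E) = 0.9071 × 0.6643 + 0.2071 × 0.3357 = 0.60258653 + 0.06952347 = 0.67211000
  P(H|E) = 0.60258653 / 0.67211000 = 0.8966

Final posterior: 0.8966


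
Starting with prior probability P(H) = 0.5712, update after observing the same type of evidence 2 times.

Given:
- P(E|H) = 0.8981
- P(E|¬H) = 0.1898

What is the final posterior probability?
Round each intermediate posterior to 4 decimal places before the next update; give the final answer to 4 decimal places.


Sequential Bayesian updating:

Initial prior: P(H) = 0.5712

Update 1:
  P(E) = 0.8981 × 0.5712 + 0.1898 × 0.4288 = 0.51299472 + 0.08138624 = 0.59438096
  P(H|E) = 0.51299472 / 0.59438096 = 0.8631

Update 2:
  P(E) = 0.8981 × 0.8631 + 0.1898 × 0.1369 = 0.77515011 + 0.02598362 = 0.80113373
  P(H|E) = 0.77515011 / 0.80113373 = 0.9676

Final posterior: 0.9676


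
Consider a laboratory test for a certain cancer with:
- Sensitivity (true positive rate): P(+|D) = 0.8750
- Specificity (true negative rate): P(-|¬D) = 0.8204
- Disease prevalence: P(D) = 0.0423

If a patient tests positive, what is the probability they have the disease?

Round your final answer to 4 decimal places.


Let D = has disease, + = positive test

Given:
- P(D) = 0.0423 (prevalence)
- P(+|D) = 0.8750 (sensitivity)
- P(-|¬D) = 0.8204 (specificity)
- P(+|¬D) = 0.1796 (false positive rate = 1 - specificity)

Step 1: Find P(+)
P(+) = P(+|D)P(D) + P(+|¬D)P(¬D)
     = 0.8750 × 0.0423 + 0.1796 × 0.9577
     = 0.03701250 + 0.17200292
     = 0.20901542

Step 2: Apply Bayes' theorem for P(D|+)
P(D|+) = P(+|D)P(D) / P(+)
       = 0.03701250 / 0.20901542
       = 0.1771


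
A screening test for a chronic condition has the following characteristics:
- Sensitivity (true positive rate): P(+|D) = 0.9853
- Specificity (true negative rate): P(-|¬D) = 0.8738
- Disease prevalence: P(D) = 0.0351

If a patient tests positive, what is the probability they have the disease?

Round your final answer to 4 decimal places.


Let D = has disease, + = positive test

Given:
- P(D) = 0.0351 (prevalence)
- P(+|D) = 0.9853 (sensitivity)
- P(-|¬D) = 0.8738 (specificity)
- P(+|¬D) = 0.1262 (false positive rate = 1 - specificity)

Step 1: Find P(+)
P(+) = P(+|D)P(D) + P(+|¬D)P(¬D)
     = 0.9853 × 0.0351 + 0.1262 × 0.9649
     = 0.03458403 + 0.12177038
     = 0.15635441

Step 2: Apply Bayes' theorem for P(D|+)
P(D|+) = P(+|D)P(D) / P(+)
       = 0.03458403 / 0.15635441
       = 0.2212


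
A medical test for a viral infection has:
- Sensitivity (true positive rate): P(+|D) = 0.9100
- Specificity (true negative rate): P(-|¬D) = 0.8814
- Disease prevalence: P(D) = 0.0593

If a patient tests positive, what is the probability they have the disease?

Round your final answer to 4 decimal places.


Let D = has disease, + = positive test

Given:
- P(D) = 0.0593 (prevalence)
- P(+|D) = 0.9100 (sensitivity)
- P(-|¬D) = 0.8814 (specificity)
- P(+|¬D) = 0.1186 (false positive rate = 1 - specificity)

Step 1: Find P(+)
P(+) = P(+|D)P(D) + P(+|¬D)P(¬D)
     = 0.9100 × 0.0593 + 0.1186 × 0.9407
     = 0.05396300 + 0.11156702
     = 0.16553002

Step 2: Apply Bayes' theorem for P(D|+)
P(D|+) = P(+|D)P(D) / P(+)
       = 0.05396300 / 0.16553002
       = 0.3260


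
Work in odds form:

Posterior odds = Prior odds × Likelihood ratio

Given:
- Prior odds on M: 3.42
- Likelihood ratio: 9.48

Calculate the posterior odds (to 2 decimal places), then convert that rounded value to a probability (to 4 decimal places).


Step 1: Calculate posterior odds
Posterior odds = Prior odds × LR
               = 3.42 × 9.48
               = 32.42

Step 2: Convert to probability
P(M|E) = Posterior odds / (1 + Posterior odds)
       = 32.42 / (1 + 32.42)
       = 32.42 / 33.42
       = 0.9701

The evidence increased P(M) from 0.7738 to 0.9701.


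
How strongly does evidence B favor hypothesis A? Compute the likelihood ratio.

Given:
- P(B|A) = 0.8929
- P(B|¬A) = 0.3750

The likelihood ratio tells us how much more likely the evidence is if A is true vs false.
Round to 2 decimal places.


Likelihood Ratio (LR) = P(B|A) / P(B|¬A)

LR = 0.8929 / 0.3750
   = 2.38

The evidence is 2.38 times more likely if A is true than if A is false.
LR > 1, so observing B raises the odds in favor of A.


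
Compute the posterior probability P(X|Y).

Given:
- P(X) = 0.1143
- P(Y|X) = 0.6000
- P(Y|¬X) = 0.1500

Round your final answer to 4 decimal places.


Bayes' theorem: P(X|Y) = P(Y|X) × P(X) / P(Y)

Step 1: Calculate P(Y) using law of total probability
P(Y) = P(Y|X)P(X) + P(Y|¬X)P(¬X)
     = 0.6000 × 0.1143 + 0.1500 × 0.8857
     = 0.06858000 + 0.13285500
     = 0.20143500

Step 2: Apply Bayes' theorem
P(X|Y) = P(Y|X) × P(X) / P(Y)
       = 0.06858000 / 0.20143500
       = 0.3405


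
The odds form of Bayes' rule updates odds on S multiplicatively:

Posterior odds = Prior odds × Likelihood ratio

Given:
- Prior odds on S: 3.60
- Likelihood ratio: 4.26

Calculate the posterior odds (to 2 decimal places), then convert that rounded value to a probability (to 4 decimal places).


Step 1: Calculate posterior odds
Posterior odds = Prior odds × LR
               = 3.60 × 4.26
               = 15.34

Step 2: Convert to probability
P(S|E) = Posterior odds / (1 + Posterior odds)
       = 15.34 / (1 + 15.34)
       = 15.34 / 16.34
       = 0.9388

The evidence increased P(S) from 0.7826 to 0.9388.


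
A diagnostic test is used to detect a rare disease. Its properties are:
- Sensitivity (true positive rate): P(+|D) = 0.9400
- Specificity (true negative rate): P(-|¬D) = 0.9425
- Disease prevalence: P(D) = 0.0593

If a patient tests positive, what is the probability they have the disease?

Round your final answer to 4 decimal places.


Let D = has disease, + = positive test

Given:
- P(D) = 0.0593 (prevalence)
- P(+|D) = 0.9400 (sensitivity)
- P(-|¬D) = 0.9425 (specificity)
- P(+|¬D) = 0.0575 (false positive rate = 1 - specificity)

Step 1: Find P(+)
P(+) = P(+|D)P(D) + P(+|¬D)P(¬D)
     = 0.9400 × 0.0593 + 0.0575 × 0.9407
     = 0.05574200 + 0.05409025
     = 0.10983225

Step 2: Apply Bayes' theorem for P(D|+)
P(D|+) = P(+|D)P(D) / P(+)
       = 0.05574200 / 0.10983225
       = 0.5075
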